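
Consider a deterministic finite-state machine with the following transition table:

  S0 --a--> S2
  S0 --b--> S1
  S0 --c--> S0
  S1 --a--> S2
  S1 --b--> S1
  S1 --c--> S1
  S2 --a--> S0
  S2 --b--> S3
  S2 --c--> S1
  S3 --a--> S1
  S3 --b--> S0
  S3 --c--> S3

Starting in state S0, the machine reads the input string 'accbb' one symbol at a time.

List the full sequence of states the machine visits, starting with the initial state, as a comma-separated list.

Answer: S0, S2, S1, S1, S1, S1

Derivation:
Start: S0
  read 'a': S0 --a--> S2
  read 'c': S2 --c--> S1
  read 'c': S1 --c--> S1
  read 'b': S1 --b--> S1
  read 'b': S1 --b--> S1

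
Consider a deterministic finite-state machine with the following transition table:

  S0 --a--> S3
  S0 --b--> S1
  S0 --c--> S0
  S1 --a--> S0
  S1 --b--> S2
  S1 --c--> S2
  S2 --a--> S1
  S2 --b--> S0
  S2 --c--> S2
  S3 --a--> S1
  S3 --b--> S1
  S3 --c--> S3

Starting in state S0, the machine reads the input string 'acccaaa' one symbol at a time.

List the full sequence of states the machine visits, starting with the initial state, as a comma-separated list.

Start: S0
  read 'a': S0 --a--> S3
  read 'c': S3 --c--> S3
  read 'c': S3 --c--> S3
  read 'c': S3 --c--> S3
  read 'a': S3 --a--> S1
  read 'a': S1 --a--> S0
  read 'a': S0 --a--> S3

Answer: S0, S3, S3, S3, S3, S1, S0, S3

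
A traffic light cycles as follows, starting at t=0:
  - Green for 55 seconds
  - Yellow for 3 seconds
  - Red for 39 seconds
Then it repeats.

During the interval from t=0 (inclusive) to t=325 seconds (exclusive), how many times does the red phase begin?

Cycle = 55+3+39 = 97s
red phase starts at t = k*97 + 58 for k=0,1,2,...
Need k*97+58 < 325 → k < 2.753
k ∈ {0, ..., 2} → 3 starts

Answer: 3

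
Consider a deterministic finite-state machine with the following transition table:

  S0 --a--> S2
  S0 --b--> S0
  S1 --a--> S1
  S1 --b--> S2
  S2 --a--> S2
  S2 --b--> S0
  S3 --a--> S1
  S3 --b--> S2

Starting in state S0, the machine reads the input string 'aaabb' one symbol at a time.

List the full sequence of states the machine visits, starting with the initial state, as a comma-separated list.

Answer: S0, S2, S2, S2, S0, S0

Derivation:
Start: S0
  read 'a': S0 --a--> S2
  read 'a': S2 --a--> S2
  read 'a': S2 --a--> S2
  read 'b': S2 --b--> S0
  read 'b': S0 --b--> S0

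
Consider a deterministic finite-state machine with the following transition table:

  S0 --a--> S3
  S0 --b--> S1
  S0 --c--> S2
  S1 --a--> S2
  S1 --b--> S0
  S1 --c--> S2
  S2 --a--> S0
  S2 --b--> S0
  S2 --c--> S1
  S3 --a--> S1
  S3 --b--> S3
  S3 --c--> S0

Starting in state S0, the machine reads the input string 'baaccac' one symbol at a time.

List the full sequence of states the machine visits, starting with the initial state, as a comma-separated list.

Answer: S0, S1, S2, S0, S2, S1, S2, S1

Derivation:
Start: S0
  read 'b': S0 --b--> S1
  read 'a': S1 --a--> S2
  read 'a': S2 --a--> S0
  read 'c': S0 --c--> S2
  read 'c': S2 --c--> S1
  read 'a': S1 --a--> S2
  read 'c': S2 --c--> S1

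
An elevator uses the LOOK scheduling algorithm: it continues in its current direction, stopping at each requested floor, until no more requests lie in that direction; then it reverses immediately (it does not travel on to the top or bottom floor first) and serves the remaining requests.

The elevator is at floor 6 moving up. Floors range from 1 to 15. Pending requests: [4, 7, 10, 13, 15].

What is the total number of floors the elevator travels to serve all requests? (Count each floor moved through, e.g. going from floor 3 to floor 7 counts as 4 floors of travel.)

Start at floor 6 moving up, LOOK stop order: [7, 10, 13, 15, 4]
  6 → 7: |7-6| = 1, total = 1
  7 → 10: |10-7| = 3, total = 4
  10 → 13: |13-10| = 3, total = 7
  13 → 15: |15-13| = 2, total = 9
  15 → 4: |4-15| = 11, total = 20

Answer: 20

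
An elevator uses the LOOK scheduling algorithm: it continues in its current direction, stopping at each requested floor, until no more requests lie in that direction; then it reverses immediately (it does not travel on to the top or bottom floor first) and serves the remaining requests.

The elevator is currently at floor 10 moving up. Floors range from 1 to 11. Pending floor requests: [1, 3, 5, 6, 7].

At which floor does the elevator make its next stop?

Current floor: 10, direction: up
Requests above: []
Requests below: [1, 3, 5, 6, 7]
Moving up but no requests above → reverse; nearest below is max([1, 3, 5, 6, 7]) = 7

Answer: 7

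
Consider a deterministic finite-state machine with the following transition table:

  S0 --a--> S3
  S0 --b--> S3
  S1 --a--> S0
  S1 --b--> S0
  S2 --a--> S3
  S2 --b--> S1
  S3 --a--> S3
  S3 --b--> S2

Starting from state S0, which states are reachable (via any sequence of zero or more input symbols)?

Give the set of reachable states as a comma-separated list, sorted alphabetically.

Answer: S0, S1, S2, S3

Derivation:
BFS from S0:
  visit S0: S0--a-->S3 (new), S0--b-->S3 (seen)
  visit S3: S3--a-->S3 (seen), S3--b-->S2 (new)
  visit S2: S2--a-->S3 (seen), S2--b-->S1 (new)
  visit S1: S1--a-->S0 (seen), S1--b-->S0 (seen)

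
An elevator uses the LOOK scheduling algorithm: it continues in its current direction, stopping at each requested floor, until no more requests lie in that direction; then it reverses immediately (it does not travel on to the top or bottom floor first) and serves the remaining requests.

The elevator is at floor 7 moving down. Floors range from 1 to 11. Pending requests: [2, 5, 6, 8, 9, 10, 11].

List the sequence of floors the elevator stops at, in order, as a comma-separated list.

Current: 7, moving DOWN
Serve below first (descending): [6, 5, 2]
Then reverse, serve above (ascending): [8, 9, 10, 11]

Answer: 6, 5, 2, 8, 9, 10, 11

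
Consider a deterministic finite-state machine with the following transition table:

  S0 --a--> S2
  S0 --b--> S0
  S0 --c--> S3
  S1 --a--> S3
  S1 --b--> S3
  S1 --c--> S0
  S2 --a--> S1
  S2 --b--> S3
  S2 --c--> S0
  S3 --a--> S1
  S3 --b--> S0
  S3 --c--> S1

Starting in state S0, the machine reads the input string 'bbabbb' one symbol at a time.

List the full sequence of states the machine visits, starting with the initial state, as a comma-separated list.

Answer: S0, S0, S0, S2, S3, S0, S0

Derivation:
Start: S0
  read 'b': S0 --b--> S0
  read 'b': S0 --b--> S0
  read 'a': S0 --a--> S2
  read 'b': S2 --b--> S3
  read 'b': S3 --b--> S0
  read 'b': S0 --b--> S0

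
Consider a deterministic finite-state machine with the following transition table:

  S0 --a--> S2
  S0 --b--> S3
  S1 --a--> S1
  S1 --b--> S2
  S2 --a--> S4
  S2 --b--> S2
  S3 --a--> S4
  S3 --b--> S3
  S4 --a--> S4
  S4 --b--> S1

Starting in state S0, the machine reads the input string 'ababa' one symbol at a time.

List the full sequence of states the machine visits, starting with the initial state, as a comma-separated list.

Start: S0
  read 'a': S0 --a--> S2
  read 'b': S2 --b--> S2
  read 'a': S2 --a--> S4
  read 'b': S4 --b--> S1
  read 'a': S1 --a--> S1

Answer: S0, S2, S2, S4, S1, S1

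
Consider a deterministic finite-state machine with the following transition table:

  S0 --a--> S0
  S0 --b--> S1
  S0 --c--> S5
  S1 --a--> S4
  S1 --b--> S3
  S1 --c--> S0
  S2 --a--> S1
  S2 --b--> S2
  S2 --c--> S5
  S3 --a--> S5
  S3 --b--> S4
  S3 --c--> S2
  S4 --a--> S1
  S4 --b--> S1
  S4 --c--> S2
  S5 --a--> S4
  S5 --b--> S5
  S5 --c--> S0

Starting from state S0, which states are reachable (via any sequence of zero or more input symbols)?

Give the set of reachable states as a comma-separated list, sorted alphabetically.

Answer: S0, S1, S2, S3, S4, S5

Derivation:
BFS from S0:
  visit S0: S0--a-->S0 (seen), S0--b-->S1 (new), S0--c-->S5 (new)
  visit S1: S1--a-->S4 (new), S1--b-->S3 (new), S1--c-->S0 (seen)
  visit S5: S5--a-->S4 (seen), S5--b-->S5 (seen), S5--c-->S0 (seen)
  visit S4: S4--a-->S1 (seen), S4--b-->S1 (seen), S4--c-->S2 (new)
  visit S3: S3--a-->S5 (seen), S3--b-->S4 (seen), S3--c-->S2 (seen)
  visit S2: S2--a-->S1 (seen), S2--b-->S2 (seen), S2--c-->S5 (seen)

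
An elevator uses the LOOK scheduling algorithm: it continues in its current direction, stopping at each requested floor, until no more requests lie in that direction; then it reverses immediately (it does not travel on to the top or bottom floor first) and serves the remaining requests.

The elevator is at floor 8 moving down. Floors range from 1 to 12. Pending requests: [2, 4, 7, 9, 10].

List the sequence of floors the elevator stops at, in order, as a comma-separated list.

Answer: 7, 4, 2, 9, 10

Derivation:
Current: 8, moving DOWN
Serve below first (descending): [7, 4, 2]
Then reverse, serve above (ascending): [9, 10]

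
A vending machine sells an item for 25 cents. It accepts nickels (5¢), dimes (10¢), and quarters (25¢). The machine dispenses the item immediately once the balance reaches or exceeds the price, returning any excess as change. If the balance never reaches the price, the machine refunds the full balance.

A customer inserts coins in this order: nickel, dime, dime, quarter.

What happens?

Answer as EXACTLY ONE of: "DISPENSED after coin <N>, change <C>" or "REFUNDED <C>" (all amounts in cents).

Answer: DISPENSED after coin 3, change 0

Derivation:
Price: 25¢
Coin 1 (nickel, 5¢): balance = 5¢
Coin 2 (dime, 10¢): balance = 15¢
Coin 3 (dime, 10¢): balance = 25¢
  → balance >= price → DISPENSE, change = 25 - 25 = 0¢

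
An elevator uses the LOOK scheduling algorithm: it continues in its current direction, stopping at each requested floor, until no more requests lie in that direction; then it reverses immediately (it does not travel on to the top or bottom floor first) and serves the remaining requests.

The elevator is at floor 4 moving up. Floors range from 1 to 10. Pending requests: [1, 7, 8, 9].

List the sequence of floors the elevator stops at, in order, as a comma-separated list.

Answer: 7, 8, 9, 1

Derivation:
Current: 4, moving UP
Serve above first (ascending): [7, 8, 9]
Then reverse, serve below (descending): [1]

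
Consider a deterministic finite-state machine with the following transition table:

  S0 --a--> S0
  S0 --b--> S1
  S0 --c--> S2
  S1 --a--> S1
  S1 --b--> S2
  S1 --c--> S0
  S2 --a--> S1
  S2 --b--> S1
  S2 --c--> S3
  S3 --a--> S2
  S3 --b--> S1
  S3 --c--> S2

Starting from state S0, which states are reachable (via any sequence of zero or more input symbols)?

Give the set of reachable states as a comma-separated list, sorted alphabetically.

Answer: S0, S1, S2, S3

Derivation:
BFS from S0:
  visit S0: S0--a-->S0 (seen), S0--b-->S1 (new), S0--c-->S2 (new)
  visit S1: S1--a-->S1 (seen), S1--b-->S2 (seen), S1--c-->S0 (seen)
  visit S2: S2--a-->S1 (seen), S2--b-->S1 (seen), S2--c-->S3 (new)
  visit S3: S3--a-->S2 (seen), S3--b-->S1 (seen), S3--c-->S2 (seen)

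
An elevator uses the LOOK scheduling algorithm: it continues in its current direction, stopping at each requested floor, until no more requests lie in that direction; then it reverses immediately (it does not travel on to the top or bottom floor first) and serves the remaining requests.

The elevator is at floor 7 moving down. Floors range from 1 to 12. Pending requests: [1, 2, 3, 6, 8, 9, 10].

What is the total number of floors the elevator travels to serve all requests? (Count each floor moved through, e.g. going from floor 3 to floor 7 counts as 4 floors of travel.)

Answer: 15

Derivation:
Start at floor 7 moving down, LOOK stop order: [6, 3, 2, 1, 8, 9, 10]
  7 → 6: |6-7| = 1, total = 1
  6 → 3: |3-6| = 3, total = 4
  3 → 2: |2-3| = 1, total = 5
  2 → 1: |1-2| = 1, total = 6
  1 → 8: |8-1| = 7, total = 13
  8 → 9: |9-8| = 1, total = 14
  9 → 10: |10-9| = 1, total = 15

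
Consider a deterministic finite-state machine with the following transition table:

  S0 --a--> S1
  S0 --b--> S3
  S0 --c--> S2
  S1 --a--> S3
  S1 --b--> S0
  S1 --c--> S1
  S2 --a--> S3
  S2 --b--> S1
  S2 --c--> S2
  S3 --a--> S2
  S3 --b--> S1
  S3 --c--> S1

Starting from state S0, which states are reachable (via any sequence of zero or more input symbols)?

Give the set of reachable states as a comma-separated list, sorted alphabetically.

Answer: S0, S1, S2, S3

Derivation:
BFS from S0:
  visit S0: S0--a-->S1 (new), S0--b-->S3 (new), S0--c-->S2 (new)
  visit S1: S1--a-->S3 (seen), S1--b-->S0 (seen), S1--c-->S1 (seen)
  visit S3: S3--a-->S2 (seen), S3--b-->S1 (seen), S3--c-->S1 (seen)
  visit S2: S2--a-->S3 (seen), S2--b-->S1 (seen), S2--c-->S2 (seen)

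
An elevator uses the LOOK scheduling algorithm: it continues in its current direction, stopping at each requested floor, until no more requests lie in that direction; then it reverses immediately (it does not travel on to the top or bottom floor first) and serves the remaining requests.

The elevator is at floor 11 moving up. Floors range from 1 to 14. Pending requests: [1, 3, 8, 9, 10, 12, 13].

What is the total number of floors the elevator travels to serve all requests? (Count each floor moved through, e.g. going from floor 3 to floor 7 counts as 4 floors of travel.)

Start at floor 11 moving up, LOOK stop order: [12, 13, 10, 9, 8, 3, 1]
  11 → 12: |12-11| = 1, total = 1
  12 → 13: |13-12| = 1, total = 2
  13 → 10: |10-13| = 3, total = 5
  10 → 9: |9-10| = 1, total = 6
  9 → 8: |8-9| = 1, total = 7
  8 → 3: |3-8| = 5, total = 12
  3 → 1: |1-3| = 2, total = 14

Answer: 14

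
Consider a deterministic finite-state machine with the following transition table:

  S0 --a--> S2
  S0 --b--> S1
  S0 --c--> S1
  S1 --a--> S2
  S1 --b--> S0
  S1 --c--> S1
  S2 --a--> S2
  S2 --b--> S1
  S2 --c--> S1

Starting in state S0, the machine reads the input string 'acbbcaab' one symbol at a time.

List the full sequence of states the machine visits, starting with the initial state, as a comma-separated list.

Answer: S0, S2, S1, S0, S1, S1, S2, S2, S1

Derivation:
Start: S0
  read 'a': S0 --a--> S2
  read 'c': S2 --c--> S1
  read 'b': S1 --b--> S0
  read 'b': S0 --b--> S1
  read 'c': S1 --c--> S1
  read 'a': S1 --a--> S2
  read 'a': S2 --a--> S2
  read 'b': S2 --b--> S1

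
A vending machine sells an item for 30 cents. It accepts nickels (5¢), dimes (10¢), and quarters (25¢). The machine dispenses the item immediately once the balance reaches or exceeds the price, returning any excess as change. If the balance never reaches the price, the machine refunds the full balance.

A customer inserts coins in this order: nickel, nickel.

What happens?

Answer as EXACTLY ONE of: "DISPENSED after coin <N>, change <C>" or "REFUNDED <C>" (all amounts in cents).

Price: 30¢
Coin 1 (nickel, 5¢): balance = 5¢
Coin 2 (nickel, 5¢): balance = 10¢
All coins inserted, balance 10¢ < price 30¢ → REFUND 10¢

Answer: REFUNDED 10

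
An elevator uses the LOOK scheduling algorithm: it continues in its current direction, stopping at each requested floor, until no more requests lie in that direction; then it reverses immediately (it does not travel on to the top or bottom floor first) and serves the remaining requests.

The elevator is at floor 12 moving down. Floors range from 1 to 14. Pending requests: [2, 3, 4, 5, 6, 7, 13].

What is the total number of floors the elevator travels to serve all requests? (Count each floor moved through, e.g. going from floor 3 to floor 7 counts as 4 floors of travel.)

Start at floor 12 moving down, LOOK stop order: [7, 6, 5, 4, 3, 2, 13]
  12 → 7: |7-12| = 5, total = 5
  7 → 6: |6-7| = 1, total = 6
  6 → 5: |5-6| = 1, total = 7
  5 → 4: |4-5| = 1, total = 8
  4 → 3: |3-4| = 1, total = 9
  3 → 2: |2-3| = 1, total = 10
  2 → 13: |13-2| = 11, total = 21

Answer: 21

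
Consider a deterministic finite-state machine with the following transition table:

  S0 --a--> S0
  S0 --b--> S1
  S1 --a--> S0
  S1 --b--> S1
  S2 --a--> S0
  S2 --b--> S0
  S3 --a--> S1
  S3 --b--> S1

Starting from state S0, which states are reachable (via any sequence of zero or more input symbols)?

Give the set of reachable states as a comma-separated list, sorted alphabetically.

BFS from S0:
  visit S0: S0--a-->S0 (seen), S0--b-->S1 (new)
  visit S1: S1--a-->S0 (seen), S1--b-->S1 (seen)

Answer: S0, S1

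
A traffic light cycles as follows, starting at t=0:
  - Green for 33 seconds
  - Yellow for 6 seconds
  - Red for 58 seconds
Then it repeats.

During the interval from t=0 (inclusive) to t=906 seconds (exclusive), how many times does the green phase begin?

Cycle = 33+6+58 = 97s
green phase starts at t = k*97 + 0 for k=0,1,2,...
Need k*97+0 < 906 → k < 9.340
k ∈ {0, ..., 9} → 10 starts

Answer: 10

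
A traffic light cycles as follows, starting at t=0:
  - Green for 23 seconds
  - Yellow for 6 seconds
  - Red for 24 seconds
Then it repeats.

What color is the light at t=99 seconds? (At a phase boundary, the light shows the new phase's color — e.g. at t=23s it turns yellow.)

Answer: red

Derivation:
Cycle length = 23 + 6 + 24 = 53s
t = 99, phase_t = 99 mod 53 = 46
46 >= 29 → RED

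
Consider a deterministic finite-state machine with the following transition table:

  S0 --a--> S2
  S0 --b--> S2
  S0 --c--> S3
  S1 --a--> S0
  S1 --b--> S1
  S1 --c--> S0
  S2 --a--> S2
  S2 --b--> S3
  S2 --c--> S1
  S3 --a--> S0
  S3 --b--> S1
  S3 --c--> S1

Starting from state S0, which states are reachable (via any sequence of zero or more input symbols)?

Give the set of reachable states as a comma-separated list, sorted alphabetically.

BFS from S0:
  visit S0: S0--a-->S2 (new), S0--b-->S2 (seen), S0--c-->S3 (new)
  visit S2: S2--a-->S2 (seen), S2--b-->S3 (seen), S2--c-->S1 (new)
  visit S3: S3--a-->S0 (seen), S3--b-->S1 (seen), S3--c-->S1 (seen)
  visit S1: S1--a-->S0 (seen), S1--b-->S1 (seen), S1--c-->S0 (seen)

Answer: S0, S1, S2, S3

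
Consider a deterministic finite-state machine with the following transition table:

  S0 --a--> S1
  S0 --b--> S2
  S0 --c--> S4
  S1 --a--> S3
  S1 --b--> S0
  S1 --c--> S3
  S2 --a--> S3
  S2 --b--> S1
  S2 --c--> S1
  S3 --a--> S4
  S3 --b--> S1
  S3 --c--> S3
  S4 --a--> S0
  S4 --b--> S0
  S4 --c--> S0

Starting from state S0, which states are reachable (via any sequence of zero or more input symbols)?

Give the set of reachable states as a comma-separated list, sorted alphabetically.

Answer: S0, S1, S2, S3, S4

Derivation:
BFS from S0:
  visit S0: S0--a-->S1 (new), S0--b-->S2 (new), S0--c-->S4 (new)
  visit S1: S1--a-->S3 (new), S1--b-->S0 (seen), S1--c-->S3 (seen)
  visit S2: S2--a-->S3 (seen), S2--b-->S1 (seen), S2--c-->S1 (seen)
  visit S4: S4--a-->S0 (seen), S4--b-->S0 (seen), S4--c-->S0 (seen)
  visit S3: S3--a-->S4 (seen), S3--b-->S1 (seen), S3--c-->S3 (seen)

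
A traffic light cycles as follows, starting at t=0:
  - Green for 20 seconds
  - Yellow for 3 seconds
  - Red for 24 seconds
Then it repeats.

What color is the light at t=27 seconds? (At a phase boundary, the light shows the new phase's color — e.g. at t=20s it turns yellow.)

Answer: red

Derivation:
Cycle length = 20 + 3 + 24 = 47s
t = 27, phase_t = 27 mod 47 = 27
27 >= 23 → RED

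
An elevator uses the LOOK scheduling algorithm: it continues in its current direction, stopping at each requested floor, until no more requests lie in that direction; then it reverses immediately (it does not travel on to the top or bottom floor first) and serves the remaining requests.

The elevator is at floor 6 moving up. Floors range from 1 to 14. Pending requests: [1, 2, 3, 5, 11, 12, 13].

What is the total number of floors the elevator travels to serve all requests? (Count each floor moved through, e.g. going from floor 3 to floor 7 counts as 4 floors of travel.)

Start at floor 6 moving up, LOOK stop order: [11, 12, 13, 5, 3, 2, 1]
  6 → 11: |11-6| = 5, total = 5
  11 → 12: |12-11| = 1, total = 6
  12 → 13: |13-12| = 1, total = 7
  13 → 5: |5-13| = 8, total = 15
  5 → 3: |3-5| = 2, total = 17
  3 → 2: |2-3| = 1, total = 18
  2 → 1: |1-2| = 1, total = 19

Answer: 19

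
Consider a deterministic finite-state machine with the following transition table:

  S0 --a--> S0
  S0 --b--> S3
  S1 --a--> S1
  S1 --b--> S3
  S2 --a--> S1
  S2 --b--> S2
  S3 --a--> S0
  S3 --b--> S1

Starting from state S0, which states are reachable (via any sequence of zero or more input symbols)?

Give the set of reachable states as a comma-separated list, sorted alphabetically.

Answer: S0, S1, S3

Derivation:
BFS from S0:
  visit S0: S0--a-->S0 (seen), S0--b-->S3 (new)
  visit S3: S3--a-->S0 (seen), S3--b-->S1 (new)
  visit S1: S1--a-->S1 (seen), S1--b-->S3 (seen)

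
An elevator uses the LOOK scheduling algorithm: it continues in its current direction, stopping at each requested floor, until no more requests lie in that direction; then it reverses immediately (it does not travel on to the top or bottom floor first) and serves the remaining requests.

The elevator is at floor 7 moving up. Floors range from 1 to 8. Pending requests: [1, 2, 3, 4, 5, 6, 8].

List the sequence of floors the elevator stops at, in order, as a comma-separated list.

Current: 7, moving UP
Serve above first (ascending): [8]
Then reverse, serve below (descending): [6, 5, 4, 3, 2, 1]

Answer: 8, 6, 5, 4, 3, 2, 1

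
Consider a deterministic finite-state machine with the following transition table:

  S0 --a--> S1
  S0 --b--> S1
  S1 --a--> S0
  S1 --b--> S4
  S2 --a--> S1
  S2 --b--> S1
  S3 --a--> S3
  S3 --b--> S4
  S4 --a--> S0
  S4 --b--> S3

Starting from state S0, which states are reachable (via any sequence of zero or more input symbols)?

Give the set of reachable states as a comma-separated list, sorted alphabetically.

Answer: S0, S1, S3, S4

Derivation:
BFS from S0:
  visit S0: S0--a-->S1 (new), S0--b-->S1 (seen)
  visit S1: S1--a-->S0 (seen), S1--b-->S4 (new)
  visit S4: S4--a-->S0 (seen), S4--b-->S3 (new)
  visit S3: S3--a-->S3 (seen), S3--b-->S4 (seen)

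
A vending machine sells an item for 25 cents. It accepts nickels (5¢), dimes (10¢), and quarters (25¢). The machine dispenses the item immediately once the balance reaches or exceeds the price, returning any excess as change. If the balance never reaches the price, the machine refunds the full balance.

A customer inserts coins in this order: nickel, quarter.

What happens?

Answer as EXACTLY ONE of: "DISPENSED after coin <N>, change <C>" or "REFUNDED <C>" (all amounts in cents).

Answer: DISPENSED after coin 2, change 5

Derivation:
Price: 25¢
Coin 1 (nickel, 5¢): balance = 5¢
Coin 2 (quarter, 25¢): balance = 30¢
  → balance >= price → DISPENSE, change = 30 - 25 = 5¢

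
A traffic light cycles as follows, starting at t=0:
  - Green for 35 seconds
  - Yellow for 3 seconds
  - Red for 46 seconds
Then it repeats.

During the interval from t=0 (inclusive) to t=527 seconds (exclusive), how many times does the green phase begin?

Answer: 7

Derivation:
Cycle = 35+3+46 = 84s
green phase starts at t = k*84 + 0 for k=0,1,2,...
Need k*84+0 < 527 → k < 6.274
k ∈ {0, ..., 6} → 7 starts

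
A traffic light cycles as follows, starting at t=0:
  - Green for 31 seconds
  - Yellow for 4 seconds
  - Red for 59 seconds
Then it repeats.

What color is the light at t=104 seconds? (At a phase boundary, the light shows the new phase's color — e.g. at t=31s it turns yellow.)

Answer: green

Derivation:
Cycle length = 31 + 4 + 59 = 94s
t = 104, phase_t = 104 mod 94 = 10
10 < 31 (green end) → GREEN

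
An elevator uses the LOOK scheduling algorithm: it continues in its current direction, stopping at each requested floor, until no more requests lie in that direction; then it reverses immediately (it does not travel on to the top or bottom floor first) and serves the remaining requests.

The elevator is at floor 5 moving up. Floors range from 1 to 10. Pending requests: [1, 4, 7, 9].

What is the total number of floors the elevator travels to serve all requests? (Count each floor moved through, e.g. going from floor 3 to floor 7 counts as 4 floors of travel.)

Answer: 12

Derivation:
Start at floor 5 moving up, LOOK stop order: [7, 9, 4, 1]
  5 → 7: |7-5| = 2, total = 2
  7 → 9: |9-7| = 2, total = 4
  9 → 4: |4-9| = 5, total = 9
  4 → 1: |1-4| = 3, total = 12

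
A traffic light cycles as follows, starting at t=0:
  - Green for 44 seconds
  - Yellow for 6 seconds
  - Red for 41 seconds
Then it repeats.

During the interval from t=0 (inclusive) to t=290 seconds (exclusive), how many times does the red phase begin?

Answer: 3

Derivation:
Cycle = 44+6+41 = 91s
red phase starts at t = k*91 + 50 for k=0,1,2,...
Need k*91+50 < 290 → k < 2.637
k ∈ {0, ..., 2} → 3 starts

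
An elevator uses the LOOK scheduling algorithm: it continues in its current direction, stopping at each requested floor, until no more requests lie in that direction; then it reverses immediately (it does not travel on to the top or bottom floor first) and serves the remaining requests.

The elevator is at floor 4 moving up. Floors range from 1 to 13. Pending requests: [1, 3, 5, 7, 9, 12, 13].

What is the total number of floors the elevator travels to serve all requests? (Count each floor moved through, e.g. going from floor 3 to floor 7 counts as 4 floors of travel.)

Answer: 21

Derivation:
Start at floor 4 moving up, LOOK stop order: [5, 7, 9, 12, 13, 3, 1]
  4 → 5: |5-4| = 1, total = 1
  5 → 7: |7-5| = 2, total = 3
  7 → 9: |9-7| = 2, total = 5
  9 → 12: |12-9| = 3, total = 8
  12 → 13: |13-12| = 1, total = 9
  13 → 3: |3-13| = 10, total = 19
  3 → 1: |1-3| = 2, total = 21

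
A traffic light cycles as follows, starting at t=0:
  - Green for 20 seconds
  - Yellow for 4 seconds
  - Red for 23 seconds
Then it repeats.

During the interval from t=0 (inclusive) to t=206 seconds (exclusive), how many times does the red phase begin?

Cycle = 20+4+23 = 47s
red phase starts at t = k*47 + 24 for k=0,1,2,...
Need k*47+24 < 206 → k < 3.872
k ∈ {0, ..., 3} → 4 starts

Answer: 4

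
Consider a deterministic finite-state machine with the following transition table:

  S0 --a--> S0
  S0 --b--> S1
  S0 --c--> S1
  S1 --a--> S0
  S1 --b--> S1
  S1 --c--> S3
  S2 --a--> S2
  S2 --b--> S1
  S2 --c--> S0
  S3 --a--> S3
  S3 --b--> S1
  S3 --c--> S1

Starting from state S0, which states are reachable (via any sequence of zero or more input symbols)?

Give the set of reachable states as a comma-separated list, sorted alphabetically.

Answer: S0, S1, S3

Derivation:
BFS from S0:
  visit S0: S0--a-->S0 (seen), S0--b-->S1 (new), S0--c-->S1 (seen)
  visit S1: S1--a-->S0 (seen), S1--b-->S1 (seen), S1--c-->S3 (new)
  visit S3: S3--a-->S3 (seen), S3--b-->S1 (seen), S3--c-->S1 (seen)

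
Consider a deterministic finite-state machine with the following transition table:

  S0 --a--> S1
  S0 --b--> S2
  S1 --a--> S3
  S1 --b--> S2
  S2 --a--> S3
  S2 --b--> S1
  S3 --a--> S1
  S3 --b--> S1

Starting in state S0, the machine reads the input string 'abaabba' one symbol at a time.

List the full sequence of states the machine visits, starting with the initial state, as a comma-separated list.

Answer: S0, S1, S2, S3, S1, S2, S1, S3

Derivation:
Start: S0
  read 'a': S0 --a--> S1
  read 'b': S1 --b--> S2
  read 'a': S2 --a--> S3
  read 'a': S3 --a--> S1
  read 'b': S1 --b--> S2
  read 'b': S2 --b--> S1
  read 'a': S1 --a--> S3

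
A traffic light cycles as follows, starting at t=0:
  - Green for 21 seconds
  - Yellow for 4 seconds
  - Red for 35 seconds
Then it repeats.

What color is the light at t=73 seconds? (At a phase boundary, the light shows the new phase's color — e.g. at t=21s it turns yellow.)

Cycle length = 21 + 4 + 35 = 60s
t = 73, phase_t = 73 mod 60 = 13
13 < 21 (green end) → GREEN

Answer: green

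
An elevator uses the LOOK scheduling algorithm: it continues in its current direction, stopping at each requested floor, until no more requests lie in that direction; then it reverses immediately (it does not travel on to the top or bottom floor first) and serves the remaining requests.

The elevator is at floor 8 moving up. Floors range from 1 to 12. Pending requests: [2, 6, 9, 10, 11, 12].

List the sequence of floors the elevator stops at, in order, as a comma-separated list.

Answer: 9, 10, 11, 12, 6, 2

Derivation:
Current: 8, moving UP
Serve above first (ascending): [9, 10, 11, 12]
Then reverse, serve below (descending): [6, 2]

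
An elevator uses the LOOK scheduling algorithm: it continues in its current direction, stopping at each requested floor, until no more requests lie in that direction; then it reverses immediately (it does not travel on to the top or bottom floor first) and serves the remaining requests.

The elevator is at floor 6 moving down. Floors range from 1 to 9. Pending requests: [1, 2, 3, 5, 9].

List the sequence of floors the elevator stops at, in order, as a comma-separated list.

Answer: 5, 3, 2, 1, 9

Derivation:
Current: 6, moving DOWN
Serve below first (descending): [5, 3, 2, 1]
Then reverse, serve above (ascending): [9]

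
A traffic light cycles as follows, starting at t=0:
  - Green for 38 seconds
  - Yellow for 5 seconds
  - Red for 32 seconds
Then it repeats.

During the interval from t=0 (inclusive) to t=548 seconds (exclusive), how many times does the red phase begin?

Answer: 7

Derivation:
Cycle = 38+5+32 = 75s
red phase starts at t = k*75 + 43 for k=0,1,2,...
Need k*75+43 < 548 → k < 6.733
k ∈ {0, ..., 6} → 7 starts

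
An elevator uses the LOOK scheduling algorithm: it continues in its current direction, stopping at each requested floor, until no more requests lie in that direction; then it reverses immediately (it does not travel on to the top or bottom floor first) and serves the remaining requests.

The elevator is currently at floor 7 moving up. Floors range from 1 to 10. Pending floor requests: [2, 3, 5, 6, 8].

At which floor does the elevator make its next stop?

Answer: 8

Derivation:
Current floor: 7, direction: up
Requests above: [8]
Requests below: [2, 3, 5, 6]
Moving up and requests lie above → nearest above is min([8]) = 8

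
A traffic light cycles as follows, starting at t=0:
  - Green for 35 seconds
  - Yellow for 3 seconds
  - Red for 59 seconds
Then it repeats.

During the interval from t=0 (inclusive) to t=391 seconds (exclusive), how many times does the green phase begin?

Answer: 5

Derivation:
Cycle = 35+3+59 = 97s
green phase starts at t = k*97 + 0 for k=0,1,2,...
Need k*97+0 < 391 → k < 4.031
k ∈ {0, ..., 4} → 5 starts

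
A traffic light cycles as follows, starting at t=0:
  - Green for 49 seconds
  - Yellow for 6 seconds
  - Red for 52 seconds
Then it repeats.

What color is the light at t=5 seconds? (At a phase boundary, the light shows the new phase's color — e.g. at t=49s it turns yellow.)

Answer: green

Derivation:
Cycle length = 49 + 6 + 52 = 107s
t = 5, phase_t = 5 mod 107 = 5
5 < 49 (green end) → GREEN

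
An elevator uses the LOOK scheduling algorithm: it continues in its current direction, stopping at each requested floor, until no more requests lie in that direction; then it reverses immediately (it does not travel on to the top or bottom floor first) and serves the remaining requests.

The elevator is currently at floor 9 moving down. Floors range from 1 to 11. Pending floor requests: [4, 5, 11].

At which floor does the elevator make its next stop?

Current floor: 9, direction: down
Requests above: [11]
Requests below: [4, 5]
Moving down and requests lie below → nearest below is max([4, 5]) = 5

Answer: 5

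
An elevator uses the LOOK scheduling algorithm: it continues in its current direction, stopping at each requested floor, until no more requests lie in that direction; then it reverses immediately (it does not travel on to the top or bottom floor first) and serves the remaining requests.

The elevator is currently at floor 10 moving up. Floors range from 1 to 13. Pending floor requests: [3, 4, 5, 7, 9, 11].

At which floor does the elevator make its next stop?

Answer: 11

Derivation:
Current floor: 10, direction: up
Requests above: [11]
Requests below: [3, 4, 5, 7, 9]
Moving up and requests lie above → nearest above is min([11]) = 11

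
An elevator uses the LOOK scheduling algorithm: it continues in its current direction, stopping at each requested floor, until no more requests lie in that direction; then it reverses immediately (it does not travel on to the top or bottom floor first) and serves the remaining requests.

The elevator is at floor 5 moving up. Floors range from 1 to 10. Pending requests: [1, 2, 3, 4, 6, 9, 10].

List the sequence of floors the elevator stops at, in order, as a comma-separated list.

Answer: 6, 9, 10, 4, 3, 2, 1

Derivation:
Current: 5, moving UP
Serve above first (ascending): [6, 9, 10]
Then reverse, serve below (descending): [4, 3, 2, 1]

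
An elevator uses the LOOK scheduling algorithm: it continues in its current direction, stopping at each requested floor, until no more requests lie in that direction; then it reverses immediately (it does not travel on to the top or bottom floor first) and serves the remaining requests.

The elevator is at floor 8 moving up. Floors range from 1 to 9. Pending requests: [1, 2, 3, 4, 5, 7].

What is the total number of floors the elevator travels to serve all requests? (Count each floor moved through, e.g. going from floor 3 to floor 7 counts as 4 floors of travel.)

Start at floor 8 moving up, LOOK stop order: [7, 5, 4, 3, 2, 1]
  8 → 7: |7-8| = 1, total = 1
  7 → 5: |5-7| = 2, total = 3
  5 → 4: |4-5| = 1, total = 4
  4 → 3: |3-4| = 1, total = 5
  3 → 2: |2-3| = 1, total = 6
  2 → 1: |1-2| = 1, total = 7

Answer: 7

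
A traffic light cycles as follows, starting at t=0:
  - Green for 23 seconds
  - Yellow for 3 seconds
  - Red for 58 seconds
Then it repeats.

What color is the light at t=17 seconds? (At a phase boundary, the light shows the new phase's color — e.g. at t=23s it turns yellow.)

Answer: green

Derivation:
Cycle length = 23 + 3 + 58 = 84s
t = 17, phase_t = 17 mod 84 = 17
17 < 23 (green end) → GREEN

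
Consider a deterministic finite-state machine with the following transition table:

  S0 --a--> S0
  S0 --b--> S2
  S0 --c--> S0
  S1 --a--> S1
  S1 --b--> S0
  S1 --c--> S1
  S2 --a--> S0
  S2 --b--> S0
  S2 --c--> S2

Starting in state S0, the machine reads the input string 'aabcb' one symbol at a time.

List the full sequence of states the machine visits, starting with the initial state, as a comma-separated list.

Answer: S0, S0, S0, S2, S2, S0

Derivation:
Start: S0
  read 'a': S0 --a--> S0
  read 'a': S0 --a--> S0
  read 'b': S0 --b--> S2
  read 'c': S2 --c--> S2
  read 'b': S2 --b--> S0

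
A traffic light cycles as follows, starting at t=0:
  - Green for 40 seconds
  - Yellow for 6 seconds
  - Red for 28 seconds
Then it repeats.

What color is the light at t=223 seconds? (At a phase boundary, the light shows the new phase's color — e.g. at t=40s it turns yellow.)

Answer: green

Derivation:
Cycle length = 40 + 6 + 28 = 74s
t = 223, phase_t = 223 mod 74 = 1
1 < 40 (green end) → GREEN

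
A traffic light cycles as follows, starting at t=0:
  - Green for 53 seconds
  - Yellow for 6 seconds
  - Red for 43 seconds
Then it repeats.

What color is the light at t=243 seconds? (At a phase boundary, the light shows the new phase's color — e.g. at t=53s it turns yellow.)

Answer: green

Derivation:
Cycle length = 53 + 6 + 43 = 102s
t = 243, phase_t = 243 mod 102 = 39
39 < 53 (green end) → GREEN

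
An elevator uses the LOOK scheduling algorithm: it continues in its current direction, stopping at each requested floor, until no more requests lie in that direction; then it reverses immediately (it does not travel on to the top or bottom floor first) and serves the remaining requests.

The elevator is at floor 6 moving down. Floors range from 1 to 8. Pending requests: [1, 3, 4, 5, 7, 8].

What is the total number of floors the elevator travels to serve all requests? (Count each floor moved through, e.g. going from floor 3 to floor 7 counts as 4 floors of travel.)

Answer: 12

Derivation:
Start at floor 6 moving down, LOOK stop order: [5, 4, 3, 1, 7, 8]
  6 → 5: |5-6| = 1, total = 1
  5 → 4: |4-5| = 1, total = 2
  4 → 3: |3-4| = 1, total = 3
  3 → 1: |1-3| = 2, total = 5
  1 → 7: |7-1| = 6, total = 11
  7 → 8: |8-7| = 1, total = 12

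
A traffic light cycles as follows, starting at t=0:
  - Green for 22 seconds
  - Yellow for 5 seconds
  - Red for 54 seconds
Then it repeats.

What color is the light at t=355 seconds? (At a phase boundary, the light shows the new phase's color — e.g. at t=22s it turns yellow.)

Cycle length = 22 + 5 + 54 = 81s
t = 355, phase_t = 355 mod 81 = 31
31 >= 27 → RED

Answer: red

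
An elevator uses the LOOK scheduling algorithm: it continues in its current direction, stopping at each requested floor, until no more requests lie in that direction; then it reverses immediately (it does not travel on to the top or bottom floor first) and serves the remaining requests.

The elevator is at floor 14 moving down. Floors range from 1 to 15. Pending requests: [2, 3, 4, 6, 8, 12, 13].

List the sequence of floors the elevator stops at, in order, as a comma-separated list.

Answer: 13, 12, 8, 6, 4, 3, 2

Derivation:
Current: 14, moving DOWN
Serve below first (descending): [13, 12, 8, 6, 4, 3, 2]
Then reverse, serve above (ascending): []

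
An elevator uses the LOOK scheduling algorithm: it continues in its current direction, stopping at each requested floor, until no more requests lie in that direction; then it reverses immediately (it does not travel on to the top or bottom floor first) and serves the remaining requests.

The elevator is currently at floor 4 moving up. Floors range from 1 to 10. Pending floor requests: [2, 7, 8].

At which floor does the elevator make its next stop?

Current floor: 4, direction: up
Requests above: [7, 8]
Requests below: [2]
Moving up and requests lie above → nearest above is min([7, 8]) = 7

Answer: 7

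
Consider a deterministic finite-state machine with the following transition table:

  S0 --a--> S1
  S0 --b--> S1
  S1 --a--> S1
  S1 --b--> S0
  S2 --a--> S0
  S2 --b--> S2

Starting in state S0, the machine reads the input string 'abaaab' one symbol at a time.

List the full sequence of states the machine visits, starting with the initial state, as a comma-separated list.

Answer: S0, S1, S0, S1, S1, S1, S0

Derivation:
Start: S0
  read 'a': S0 --a--> S1
  read 'b': S1 --b--> S0
  read 'a': S0 --a--> S1
  read 'a': S1 --a--> S1
  read 'a': S1 --a--> S1
  read 'b': S1 --b--> S0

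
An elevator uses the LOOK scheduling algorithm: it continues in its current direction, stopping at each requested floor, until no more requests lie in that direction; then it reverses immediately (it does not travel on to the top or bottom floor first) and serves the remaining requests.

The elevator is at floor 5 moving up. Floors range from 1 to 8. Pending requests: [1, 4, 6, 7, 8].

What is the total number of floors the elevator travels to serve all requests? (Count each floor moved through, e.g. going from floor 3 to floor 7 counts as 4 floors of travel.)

Answer: 10

Derivation:
Start at floor 5 moving up, LOOK stop order: [6, 7, 8, 4, 1]
  5 → 6: |6-5| = 1, total = 1
  6 → 7: |7-6| = 1, total = 2
  7 → 8: |8-7| = 1, total = 3
  8 → 4: |4-8| = 4, total = 7
  4 → 1: |1-4| = 3, total = 10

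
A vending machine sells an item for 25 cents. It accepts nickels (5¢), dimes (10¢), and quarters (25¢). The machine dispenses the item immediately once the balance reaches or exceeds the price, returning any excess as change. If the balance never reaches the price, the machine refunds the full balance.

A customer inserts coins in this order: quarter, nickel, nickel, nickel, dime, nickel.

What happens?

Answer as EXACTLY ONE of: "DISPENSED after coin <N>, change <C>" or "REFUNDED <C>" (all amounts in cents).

Price: 25¢
Coin 1 (quarter, 25¢): balance = 25¢
  → balance >= price → DISPENSE, change = 25 - 25 = 0¢

Answer: DISPENSED after coin 1, change 0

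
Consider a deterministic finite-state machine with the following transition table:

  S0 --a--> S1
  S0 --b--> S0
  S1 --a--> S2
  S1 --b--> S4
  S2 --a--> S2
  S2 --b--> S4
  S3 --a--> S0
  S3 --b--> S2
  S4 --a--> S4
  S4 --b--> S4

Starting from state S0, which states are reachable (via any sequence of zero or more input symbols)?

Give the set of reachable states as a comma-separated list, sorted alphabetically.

BFS from S0:
  visit S0: S0--a-->S1 (new), S0--b-->S0 (seen)
  visit S1: S1--a-->S2 (new), S1--b-->S4 (new)
  visit S2: S2--a-->S2 (seen), S2--b-->S4 (seen)
  visit S4: S4--a-->S4 (seen), S4--b-->S4 (seen)

Answer: S0, S1, S2, S4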